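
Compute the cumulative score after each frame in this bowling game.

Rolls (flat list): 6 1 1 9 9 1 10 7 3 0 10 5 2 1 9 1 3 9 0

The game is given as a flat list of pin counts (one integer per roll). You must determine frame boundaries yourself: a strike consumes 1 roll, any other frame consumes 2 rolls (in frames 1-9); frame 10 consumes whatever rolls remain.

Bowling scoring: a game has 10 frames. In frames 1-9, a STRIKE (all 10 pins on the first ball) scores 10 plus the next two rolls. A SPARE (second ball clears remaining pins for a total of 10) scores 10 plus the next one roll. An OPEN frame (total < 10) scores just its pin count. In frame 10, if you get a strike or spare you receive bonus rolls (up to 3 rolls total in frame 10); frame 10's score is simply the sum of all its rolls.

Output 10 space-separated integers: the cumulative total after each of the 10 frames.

Answer: 7 26 46 66 76 91 98 109 113 122

Derivation:
Frame 1: OPEN (6+1=7). Cumulative: 7
Frame 2: SPARE (1+9=10). 10 + next roll (9) = 19. Cumulative: 26
Frame 3: SPARE (9+1=10). 10 + next roll (10) = 20. Cumulative: 46
Frame 4: STRIKE. 10 + next two rolls (7+3) = 20. Cumulative: 66
Frame 5: SPARE (7+3=10). 10 + next roll (0) = 10. Cumulative: 76
Frame 6: SPARE (0+10=10). 10 + next roll (5) = 15. Cumulative: 91
Frame 7: OPEN (5+2=7). Cumulative: 98
Frame 8: SPARE (1+9=10). 10 + next roll (1) = 11. Cumulative: 109
Frame 9: OPEN (1+3=4). Cumulative: 113
Frame 10: OPEN. Sum of all frame-10 rolls (9+0) = 9. Cumulative: 122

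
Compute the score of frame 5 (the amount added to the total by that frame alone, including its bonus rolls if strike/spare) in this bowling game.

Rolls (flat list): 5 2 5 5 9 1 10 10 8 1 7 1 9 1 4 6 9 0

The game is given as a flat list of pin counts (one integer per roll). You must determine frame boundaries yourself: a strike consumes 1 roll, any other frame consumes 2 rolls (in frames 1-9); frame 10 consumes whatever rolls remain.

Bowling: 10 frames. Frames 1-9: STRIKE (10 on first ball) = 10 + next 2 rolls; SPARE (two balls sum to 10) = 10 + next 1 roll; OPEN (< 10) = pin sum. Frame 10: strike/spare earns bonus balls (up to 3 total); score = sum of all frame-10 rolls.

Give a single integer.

Frame 1: OPEN (5+2=7). Cumulative: 7
Frame 2: SPARE (5+5=10). 10 + next roll (9) = 19. Cumulative: 26
Frame 3: SPARE (9+1=10). 10 + next roll (10) = 20. Cumulative: 46
Frame 4: STRIKE. 10 + next two rolls (10+8) = 28. Cumulative: 74
Frame 5: STRIKE. 10 + next two rolls (8+1) = 19. Cumulative: 93
Frame 6: OPEN (8+1=9). Cumulative: 102
Frame 7: OPEN (7+1=8). Cumulative: 110

Answer: 19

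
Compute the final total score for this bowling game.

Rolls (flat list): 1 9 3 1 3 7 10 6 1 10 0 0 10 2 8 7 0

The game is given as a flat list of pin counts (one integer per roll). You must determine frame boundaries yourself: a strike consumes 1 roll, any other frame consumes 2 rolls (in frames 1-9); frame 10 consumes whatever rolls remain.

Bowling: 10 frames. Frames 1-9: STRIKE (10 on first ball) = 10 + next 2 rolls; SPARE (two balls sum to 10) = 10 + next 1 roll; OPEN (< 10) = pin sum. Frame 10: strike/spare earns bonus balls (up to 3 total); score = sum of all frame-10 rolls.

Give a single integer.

Frame 1: SPARE (1+9=10). 10 + next roll (3) = 13. Cumulative: 13
Frame 2: OPEN (3+1=4). Cumulative: 17
Frame 3: SPARE (3+7=10). 10 + next roll (10) = 20. Cumulative: 37
Frame 4: STRIKE. 10 + next two rolls (6+1) = 17. Cumulative: 54
Frame 5: OPEN (6+1=7). Cumulative: 61
Frame 6: STRIKE. 10 + next two rolls (0+0) = 10. Cumulative: 71
Frame 7: OPEN (0+0=0). Cumulative: 71
Frame 8: STRIKE. 10 + next two rolls (2+8) = 20. Cumulative: 91
Frame 9: SPARE (2+8=10). 10 + next roll (7) = 17. Cumulative: 108
Frame 10: OPEN. Sum of all frame-10 rolls (7+0) = 7. Cumulative: 115

Answer: 115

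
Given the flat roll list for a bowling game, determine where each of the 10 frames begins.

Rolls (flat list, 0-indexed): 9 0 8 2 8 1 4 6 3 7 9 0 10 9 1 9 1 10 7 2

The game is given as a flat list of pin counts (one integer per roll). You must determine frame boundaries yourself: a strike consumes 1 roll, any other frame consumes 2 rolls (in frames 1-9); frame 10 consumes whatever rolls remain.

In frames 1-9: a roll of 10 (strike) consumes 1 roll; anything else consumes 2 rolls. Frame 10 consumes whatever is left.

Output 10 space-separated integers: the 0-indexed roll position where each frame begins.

Frame 1 starts at roll index 0: rolls=9,0 (sum=9), consumes 2 rolls
Frame 2 starts at roll index 2: rolls=8,2 (sum=10), consumes 2 rolls
Frame 3 starts at roll index 4: rolls=8,1 (sum=9), consumes 2 rolls
Frame 4 starts at roll index 6: rolls=4,6 (sum=10), consumes 2 rolls
Frame 5 starts at roll index 8: rolls=3,7 (sum=10), consumes 2 rolls
Frame 6 starts at roll index 10: rolls=9,0 (sum=9), consumes 2 rolls
Frame 7 starts at roll index 12: roll=10 (strike), consumes 1 roll
Frame 8 starts at roll index 13: rolls=9,1 (sum=10), consumes 2 rolls
Frame 9 starts at roll index 15: rolls=9,1 (sum=10), consumes 2 rolls
Frame 10 starts at roll index 17: 3 remaining rolls

Answer: 0 2 4 6 8 10 12 13 15 17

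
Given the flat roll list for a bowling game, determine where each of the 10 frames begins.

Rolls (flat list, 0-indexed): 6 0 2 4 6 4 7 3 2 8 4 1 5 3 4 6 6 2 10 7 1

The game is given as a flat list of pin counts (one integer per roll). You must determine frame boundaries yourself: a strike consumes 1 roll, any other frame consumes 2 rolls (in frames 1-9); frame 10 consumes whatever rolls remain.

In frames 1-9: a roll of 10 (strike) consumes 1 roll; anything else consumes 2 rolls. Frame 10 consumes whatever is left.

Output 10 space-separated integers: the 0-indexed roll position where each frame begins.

Answer: 0 2 4 6 8 10 12 14 16 18

Derivation:
Frame 1 starts at roll index 0: rolls=6,0 (sum=6), consumes 2 rolls
Frame 2 starts at roll index 2: rolls=2,4 (sum=6), consumes 2 rolls
Frame 3 starts at roll index 4: rolls=6,4 (sum=10), consumes 2 rolls
Frame 4 starts at roll index 6: rolls=7,3 (sum=10), consumes 2 rolls
Frame 5 starts at roll index 8: rolls=2,8 (sum=10), consumes 2 rolls
Frame 6 starts at roll index 10: rolls=4,1 (sum=5), consumes 2 rolls
Frame 7 starts at roll index 12: rolls=5,3 (sum=8), consumes 2 rolls
Frame 8 starts at roll index 14: rolls=4,6 (sum=10), consumes 2 rolls
Frame 9 starts at roll index 16: rolls=6,2 (sum=8), consumes 2 rolls
Frame 10 starts at roll index 18: 3 remaining rolls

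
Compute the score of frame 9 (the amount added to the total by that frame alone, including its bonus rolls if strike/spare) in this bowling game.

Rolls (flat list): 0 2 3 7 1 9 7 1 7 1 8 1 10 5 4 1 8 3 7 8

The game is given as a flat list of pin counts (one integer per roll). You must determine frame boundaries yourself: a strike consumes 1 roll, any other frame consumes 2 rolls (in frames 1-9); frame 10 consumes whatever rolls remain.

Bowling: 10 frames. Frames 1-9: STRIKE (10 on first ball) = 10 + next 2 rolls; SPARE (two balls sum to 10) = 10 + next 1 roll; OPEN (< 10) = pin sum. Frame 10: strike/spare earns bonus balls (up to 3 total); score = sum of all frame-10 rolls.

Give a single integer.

Frame 1: OPEN (0+2=2). Cumulative: 2
Frame 2: SPARE (3+7=10). 10 + next roll (1) = 11. Cumulative: 13
Frame 3: SPARE (1+9=10). 10 + next roll (7) = 17. Cumulative: 30
Frame 4: OPEN (7+1=8). Cumulative: 38
Frame 5: OPEN (7+1=8). Cumulative: 46
Frame 6: OPEN (8+1=9). Cumulative: 55
Frame 7: STRIKE. 10 + next two rolls (5+4) = 19. Cumulative: 74
Frame 8: OPEN (5+4=9). Cumulative: 83
Frame 9: OPEN (1+8=9). Cumulative: 92
Frame 10: SPARE. Sum of all frame-10 rolls (3+7+8) = 18. Cumulative: 110

Answer: 9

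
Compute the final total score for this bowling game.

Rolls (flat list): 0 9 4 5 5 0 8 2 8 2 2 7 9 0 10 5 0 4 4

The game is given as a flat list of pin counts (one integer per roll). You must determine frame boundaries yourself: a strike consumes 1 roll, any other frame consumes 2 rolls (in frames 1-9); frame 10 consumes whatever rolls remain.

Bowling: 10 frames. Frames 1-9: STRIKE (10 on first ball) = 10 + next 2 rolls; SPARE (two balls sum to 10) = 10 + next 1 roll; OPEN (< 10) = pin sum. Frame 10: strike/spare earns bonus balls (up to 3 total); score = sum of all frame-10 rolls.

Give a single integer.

Frame 1: OPEN (0+9=9). Cumulative: 9
Frame 2: OPEN (4+5=9). Cumulative: 18
Frame 3: OPEN (5+0=5). Cumulative: 23
Frame 4: SPARE (8+2=10). 10 + next roll (8) = 18. Cumulative: 41
Frame 5: SPARE (8+2=10). 10 + next roll (2) = 12. Cumulative: 53
Frame 6: OPEN (2+7=9). Cumulative: 62
Frame 7: OPEN (9+0=9). Cumulative: 71
Frame 8: STRIKE. 10 + next two rolls (5+0) = 15. Cumulative: 86
Frame 9: OPEN (5+0=5). Cumulative: 91
Frame 10: OPEN. Sum of all frame-10 rolls (4+4) = 8. Cumulative: 99

Answer: 99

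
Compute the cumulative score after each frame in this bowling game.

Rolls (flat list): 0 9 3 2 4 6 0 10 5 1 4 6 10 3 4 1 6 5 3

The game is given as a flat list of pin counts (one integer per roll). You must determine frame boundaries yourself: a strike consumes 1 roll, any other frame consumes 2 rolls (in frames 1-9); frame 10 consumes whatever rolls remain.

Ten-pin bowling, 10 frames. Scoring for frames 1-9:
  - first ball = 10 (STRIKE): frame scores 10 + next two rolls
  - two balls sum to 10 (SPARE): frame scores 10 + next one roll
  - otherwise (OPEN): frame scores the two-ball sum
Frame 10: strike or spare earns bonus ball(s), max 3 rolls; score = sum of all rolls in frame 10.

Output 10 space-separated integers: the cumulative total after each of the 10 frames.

Answer: 9 14 24 39 45 65 82 89 96 104

Derivation:
Frame 1: OPEN (0+9=9). Cumulative: 9
Frame 2: OPEN (3+2=5). Cumulative: 14
Frame 3: SPARE (4+6=10). 10 + next roll (0) = 10. Cumulative: 24
Frame 4: SPARE (0+10=10). 10 + next roll (5) = 15. Cumulative: 39
Frame 5: OPEN (5+1=6). Cumulative: 45
Frame 6: SPARE (4+6=10). 10 + next roll (10) = 20. Cumulative: 65
Frame 7: STRIKE. 10 + next two rolls (3+4) = 17. Cumulative: 82
Frame 8: OPEN (3+4=7). Cumulative: 89
Frame 9: OPEN (1+6=7). Cumulative: 96
Frame 10: OPEN. Sum of all frame-10 rolls (5+3) = 8. Cumulative: 104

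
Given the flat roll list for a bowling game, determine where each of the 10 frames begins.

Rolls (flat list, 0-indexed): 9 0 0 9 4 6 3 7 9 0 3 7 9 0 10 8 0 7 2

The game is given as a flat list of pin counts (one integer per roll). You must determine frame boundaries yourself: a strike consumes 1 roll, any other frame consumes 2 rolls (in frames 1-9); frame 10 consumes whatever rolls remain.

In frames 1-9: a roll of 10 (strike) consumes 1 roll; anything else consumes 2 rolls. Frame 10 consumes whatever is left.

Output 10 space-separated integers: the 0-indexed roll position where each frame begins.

Frame 1 starts at roll index 0: rolls=9,0 (sum=9), consumes 2 rolls
Frame 2 starts at roll index 2: rolls=0,9 (sum=9), consumes 2 rolls
Frame 3 starts at roll index 4: rolls=4,6 (sum=10), consumes 2 rolls
Frame 4 starts at roll index 6: rolls=3,7 (sum=10), consumes 2 rolls
Frame 5 starts at roll index 8: rolls=9,0 (sum=9), consumes 2 rolls
Frame 6 starts at roll index 10: rolls=3,7 (sum=10), consumes 2 rolls
Frame 7 starts at roll index 12: rolls=9,0 (sum=9), consumes 2 rolls
Frame 8 starts at roll index 14: roll=10 (strike), consumes 1 roll
Frame 9 starts at roll index 15: rolls=8,0 (sum=8), consumes 2 rolls
Frame 10 starts at roll index 17: 2 remaining rolls

Answer: 0 2 4 6 8 10 12 14 15 17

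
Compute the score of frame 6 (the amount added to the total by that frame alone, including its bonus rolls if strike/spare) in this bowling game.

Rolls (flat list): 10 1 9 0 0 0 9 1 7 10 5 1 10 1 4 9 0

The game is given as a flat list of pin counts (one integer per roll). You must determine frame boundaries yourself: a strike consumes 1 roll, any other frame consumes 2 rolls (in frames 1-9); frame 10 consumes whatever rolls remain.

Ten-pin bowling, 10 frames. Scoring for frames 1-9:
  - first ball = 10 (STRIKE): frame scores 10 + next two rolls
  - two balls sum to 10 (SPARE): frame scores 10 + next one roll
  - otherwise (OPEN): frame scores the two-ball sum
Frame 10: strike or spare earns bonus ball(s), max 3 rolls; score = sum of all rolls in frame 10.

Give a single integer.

Answer: 16

Derivation:
Frame 1: STRIKE. 10 + next two rolls (1+9) = 20. Cumulative: 20
Frame 2: SPARE (1+9=10). 10 + next roll (0) = 10. Cumulative: 30
Frame 3: OPEN (0+0=0). Cumulative: 30
Frame 4: OPEN (0+9=9). Cumulative: 39
Frame 5: OPEN (1+7=8). Cumulative: 47
Frame 6: STRIKE. 10 + next two rolls (5+1) = 16. Cumulative: 63
Frame 7: OPEN (5+1=6). Cumulative: 69
Frame 8: STRIKE. 10 + next two rolls (1+4) = 15. Cumulative: 84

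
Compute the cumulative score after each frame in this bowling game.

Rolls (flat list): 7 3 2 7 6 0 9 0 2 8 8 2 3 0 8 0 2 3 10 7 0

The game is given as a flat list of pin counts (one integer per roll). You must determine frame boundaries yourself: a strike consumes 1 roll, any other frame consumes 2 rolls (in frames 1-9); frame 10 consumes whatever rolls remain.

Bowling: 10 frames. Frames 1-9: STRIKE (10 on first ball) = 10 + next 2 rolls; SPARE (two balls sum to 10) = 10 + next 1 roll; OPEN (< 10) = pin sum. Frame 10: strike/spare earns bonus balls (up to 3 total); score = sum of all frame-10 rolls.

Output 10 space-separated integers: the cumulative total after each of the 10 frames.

Frame 1: SPARE (7+3=10). 10 + next roll (2) = 12. Cumulative: 12
Frame 2: OPEN (2+7=9). Cumulative: 21
Frame 3: OPEN (6+0=6). Cumulative: 27
Frame 4: OPEN (9+0=9). Cumulative: 36
Frame 5: SPARE (2+8=10). 10 + next roll (8) = 18. Cumulative: 54
Frame 6: SPARE (8+2=10). 10 + next roll (3) = 13. Cumulative: 67
Frame 7: OPEN (3+0=3). Cumulative: 70
Frame 8: OPEN (8+0=8). Cumulative: 78
Frame 9: OPEN (2+3=5). Cumulative: 83
Frame 10: STRIKE. Sum of all frame-10 rolls (10+7+0) = 17. Cumulative: 100

Answer: 12 21 27 36 54 67 70 78 83 100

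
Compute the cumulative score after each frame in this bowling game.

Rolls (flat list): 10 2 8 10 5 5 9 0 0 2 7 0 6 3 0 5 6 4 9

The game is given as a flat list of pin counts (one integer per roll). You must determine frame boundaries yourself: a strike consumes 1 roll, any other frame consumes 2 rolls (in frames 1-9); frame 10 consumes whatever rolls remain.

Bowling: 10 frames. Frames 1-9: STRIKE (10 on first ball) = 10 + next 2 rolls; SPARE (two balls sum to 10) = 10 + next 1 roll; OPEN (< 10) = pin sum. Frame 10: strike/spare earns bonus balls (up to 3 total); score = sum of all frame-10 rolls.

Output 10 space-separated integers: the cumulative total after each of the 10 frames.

Answer: 20 40 60 79 88 90 97 106 111 130

Derivation:
Frame 1: STRIKE. 10 + next two rolls (2+8) = 20. Cumulative: 20
Frame 2: SPARE (2+8=10). 10 + next roll (10) = 20. Cumulative: 40
Frame 3: STRIKE. 10 + next two rolls (5+5) = 20. Cumulative: 60
Frame 4: SPARE (5+5=10). 10 + next roll (9) = 19. Cumulative: 79
Frame 5: OPEN (9+0=9). Cumulative: 88
Frame 6: OPEN (0+2=2). Cumulative: 90
Frame 7: OPEN (7+0=7). Cumulative: 97
Frame 8: OPEN (6+3=9). Cumulative: 106
Frame 9: OPEN (0+5=5). Cumulative: 111
Frame 10: SPARE. Sum of all frame-10 rolls (6+4+9) = 19. Cumulative: 130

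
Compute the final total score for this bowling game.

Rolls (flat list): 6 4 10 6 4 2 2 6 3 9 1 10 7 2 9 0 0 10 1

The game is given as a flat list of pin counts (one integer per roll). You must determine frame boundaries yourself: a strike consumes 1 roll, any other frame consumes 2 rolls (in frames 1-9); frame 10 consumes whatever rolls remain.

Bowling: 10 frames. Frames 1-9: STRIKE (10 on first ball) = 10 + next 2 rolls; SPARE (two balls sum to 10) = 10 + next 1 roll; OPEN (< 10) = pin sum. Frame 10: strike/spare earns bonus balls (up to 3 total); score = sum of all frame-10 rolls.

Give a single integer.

Answer: 133

Derivation:
Frame 1: SPARE (6+4=10). 10 + next roll (10) = 20. Cumulative: 20
Frame 2: STRIKE. 10 + next two rolls (6+4) = 20. Cumulative: 40
Frame 3: SPARE (6+4=10). 10 + next roll (2) = 12. Cumulative: 52
Frame 4: OPEN (2+2=4). Cumulative: 56
Frame 5: OPEN (6+3=9). Cumulative: 65
Frame 6: SPARE (9+1=10). 10 + next roll (10) = 20. Cumulative: 85
Frame 7: STRIKE. 10 + next two rolls (7+2) = 19. Cumulative: 104
Frame 8: OPEN (7+2=9). Cumulative: 113
Frame 9: OPEN (9+0=9). Cumulative: 122
Frame 10: SPARE. Sum of all frame-10 rolls (0+10+1) = 11. Cumulative: 133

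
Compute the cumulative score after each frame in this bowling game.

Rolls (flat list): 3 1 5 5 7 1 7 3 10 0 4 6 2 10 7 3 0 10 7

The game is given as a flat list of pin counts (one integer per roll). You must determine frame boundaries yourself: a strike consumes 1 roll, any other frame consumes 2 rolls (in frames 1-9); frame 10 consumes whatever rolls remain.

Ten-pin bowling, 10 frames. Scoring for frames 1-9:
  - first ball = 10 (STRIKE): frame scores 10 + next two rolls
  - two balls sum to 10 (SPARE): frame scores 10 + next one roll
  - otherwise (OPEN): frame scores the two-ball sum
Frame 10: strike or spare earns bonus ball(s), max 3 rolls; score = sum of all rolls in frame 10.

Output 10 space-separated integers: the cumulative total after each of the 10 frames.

Answer: 4 21 29 49 63 67 75 95 105 122

Derivation:
Frame 1: OPEN (3+1=4). Cumulative: 4
Frame 2: SPARE (5+5=10). 10 + next roll (7) = 17. Cumulative: 21
Frame 3: OPEN (7+1=8). Cumulative: 29
Frame 4: SPARE (7+3=10). 10 + next roll (10) = 20. Cumulative: 49
Frame 5: STRIKE. 10 + next two rolls (0+4) = 14. Cumulative: 63
Frame 6: OPEN (0+4=4). Cumulative: 67
Frame 7: OPEN (6+2=8). Cumulative: 75
Frame 8: STRIKE. 10 + next two rolls (7+3) = 20. Cumulative: 95
Frame 9: SPARE (7+3=10). 10 + next roll (0) = 10. Cumulative: 105
Frame 10: SPARE. Sum of all frame-10 rolls (0+10+7) = 17. Cumulative: 122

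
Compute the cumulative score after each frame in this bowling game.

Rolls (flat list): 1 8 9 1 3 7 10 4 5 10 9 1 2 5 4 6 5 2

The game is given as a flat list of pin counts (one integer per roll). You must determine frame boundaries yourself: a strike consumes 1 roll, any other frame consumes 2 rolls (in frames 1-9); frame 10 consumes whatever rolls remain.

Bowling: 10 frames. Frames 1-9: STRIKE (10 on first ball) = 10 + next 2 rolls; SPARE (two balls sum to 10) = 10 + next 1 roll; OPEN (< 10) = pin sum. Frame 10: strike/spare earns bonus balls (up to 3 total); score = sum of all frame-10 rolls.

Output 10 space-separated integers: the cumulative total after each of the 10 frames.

Answer: 9 22 42 61 70 90 102 109 124 131

Derivation:
Frame 1: OPEN (1+8=9). Cumulative: 9
Frame 2: SPARE (9+1=10). 10 + next roll (3) = 13. Cumulative: 22
Frame 3: SPARE (3+7=10). 10 + next roll (10) = 20. Cumulative: 42
Frame 4: STRIKE. 10 + next two rolls (4+5) = 19. Cumulative: 61
Frame 5: OPEN (4+5=9). Cumulative: 70
Frame 6: STRIKE. 10 + next two rolls (9+1) = 20. Cumulative: 90
Frame 7: SPARE (9+1=10). 10 + next roll (2) = 12. Cumulative: 102
Frame 8: OPEN (2+5=7). Cumulative: 109
Frame 9: SPARE (4+6=10). 10 + next roll (5) = 15. Cumulative: 124
Frame 10: OPEN. Sum of all frame-10 rolls (5+2) = 7. Cumulative: 131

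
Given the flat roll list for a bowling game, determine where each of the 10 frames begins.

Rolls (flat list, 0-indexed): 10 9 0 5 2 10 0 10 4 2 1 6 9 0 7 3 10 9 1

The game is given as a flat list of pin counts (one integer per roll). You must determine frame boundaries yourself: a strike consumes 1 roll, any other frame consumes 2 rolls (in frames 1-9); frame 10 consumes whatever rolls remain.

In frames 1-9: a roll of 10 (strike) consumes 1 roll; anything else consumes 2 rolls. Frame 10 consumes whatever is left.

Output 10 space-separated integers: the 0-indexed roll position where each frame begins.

Answer: 0 1 3 5 6 8 10 12 14 16

Derivation:
Frame 1 starts at roll index 0: roll=10 (strike), consumes 1 roll
Frame 2 starts at roll index 1: rolls=9,0 (sum=9), consumes 2 rolls
Frame 3 starts at roll index 3: rolls=5,2 (sum=7), consumes 2 rolls
Frame 4 starts at roll index 5: roll=10 (strike), consumes 1 roll
Frame 5 starts at roll index 6: rolls=0,10 (sum=10), consumes 2 rolls
Frame 6 starts at roll index 8: rolls=4,2 (sum=6), consumes 2 rolls
Frame 7 starts at roll index 10: rolls=1,6 (sum=7), consumes 2 rolls
Frame 8 starts at roll index 12: rolls=9,0 (sum=9), consumes 2 rolls
Frame 9 starts at roll index 14: rolls=7,3 (sum=10), consumes 2 rolls
Frame 10 starts at roll index 16: 3 remaining rolls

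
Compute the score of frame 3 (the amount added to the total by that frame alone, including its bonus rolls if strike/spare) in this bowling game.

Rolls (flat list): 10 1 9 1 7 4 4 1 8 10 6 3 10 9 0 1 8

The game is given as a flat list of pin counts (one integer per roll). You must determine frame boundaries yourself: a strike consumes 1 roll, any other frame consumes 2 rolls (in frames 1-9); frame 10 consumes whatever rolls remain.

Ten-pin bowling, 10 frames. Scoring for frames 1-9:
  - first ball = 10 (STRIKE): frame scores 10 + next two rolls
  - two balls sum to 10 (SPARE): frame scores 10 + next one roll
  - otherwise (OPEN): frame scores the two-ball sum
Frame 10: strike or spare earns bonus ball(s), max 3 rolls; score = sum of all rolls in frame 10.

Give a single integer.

Answer: 8

Derivation:
Frame 1: STRIKE. 10 + next two rolls (1+9) = 20. Cumulative: 20
Frame 2: SPARE (1+9=10). 10 + next roll (1) = 11. Cumulative: 31
Frame 3: OPEN (1+7=8). Cumulative: 39
Frame 4: OPEN (4+4=8). Cumulative: 47
Frame 5: OPEN (1+8=9). Cumulative: 56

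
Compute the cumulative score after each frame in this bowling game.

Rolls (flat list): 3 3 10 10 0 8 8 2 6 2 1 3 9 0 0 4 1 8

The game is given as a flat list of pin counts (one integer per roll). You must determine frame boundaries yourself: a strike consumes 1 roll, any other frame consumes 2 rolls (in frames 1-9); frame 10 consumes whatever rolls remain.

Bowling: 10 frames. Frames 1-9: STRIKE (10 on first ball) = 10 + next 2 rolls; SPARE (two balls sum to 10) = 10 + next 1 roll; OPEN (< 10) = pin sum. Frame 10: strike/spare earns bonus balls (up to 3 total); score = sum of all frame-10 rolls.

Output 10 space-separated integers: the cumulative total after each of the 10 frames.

Answer: 6 26 44 52 68 76 80 89 93 102

Derivation:
Frame 1: OPEN (3+3=6). Cumulative: 6
Frame 2: STRIKE. 10 + next two rolls (10+0) = 20. Cumulative: 26
Frame 3: STRIKE. 10 + next two rolls (0+8) = 18. Cumulative: 44
Frame 4: OPEN (0+8=8). Cumulative: 52
Frame 5: SPARE (8+2=10). 10 + next roll (6) = 16. Cumulative: 68
Frame 6: OPEN (6+2=8). Cumulative: 76
Frame 7: OPEN (1+3=4). Cumulative: 80
Frame 8: OPEN (9+0=9). Cumulative: 89
Frame 9: OPEN (0+4=4). Cumulative: 93
Frame 10: OPEN. Sum of all frame-10 rolls (1+8) = 9. Cumulative: 102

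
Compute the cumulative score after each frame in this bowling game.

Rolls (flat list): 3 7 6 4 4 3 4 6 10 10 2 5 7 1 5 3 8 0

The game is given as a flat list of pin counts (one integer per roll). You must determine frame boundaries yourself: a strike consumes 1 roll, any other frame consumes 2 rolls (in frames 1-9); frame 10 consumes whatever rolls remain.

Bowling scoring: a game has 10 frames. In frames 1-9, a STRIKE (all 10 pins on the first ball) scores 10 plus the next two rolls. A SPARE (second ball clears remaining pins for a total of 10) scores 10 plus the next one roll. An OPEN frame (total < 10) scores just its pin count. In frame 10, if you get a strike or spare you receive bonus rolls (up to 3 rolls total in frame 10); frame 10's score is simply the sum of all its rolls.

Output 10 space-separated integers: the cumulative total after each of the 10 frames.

Answer: 16 30 37 57 79 96 103 111 119 127

Derivation:
Frame 1: SPARE (3+7=10). 10 + next roll (6) = 16. Cumulative: 16
Frame 2: SPARE (6+4=10). 10 + next roll (4) = 14. Cumulative: 30
Frame 3: OPEN (4+3=7). Cumulative: 37
Frame 4: SPARE (4+6=10). 10 + next roll (10) = 20. Cumulative: 57
Frame 5: STRIKE. 10 + next two rolls (10+2) = 22. Cumulative: 79
Frame 6: STRIKE. 10 + next two rolls (2+5) = 17. Cumulative: 96
Frame 7: OPEN (2+5=7). Cumulative: 103
Frame 8: OPEN (7+1=8). Cumulative: 111
Frame 9: OPEN (5+3=8). Cumulative: 119
Frame 10: OPEN. Sum of all frame-10 rolls (8+0) = 8. Cumulative: 127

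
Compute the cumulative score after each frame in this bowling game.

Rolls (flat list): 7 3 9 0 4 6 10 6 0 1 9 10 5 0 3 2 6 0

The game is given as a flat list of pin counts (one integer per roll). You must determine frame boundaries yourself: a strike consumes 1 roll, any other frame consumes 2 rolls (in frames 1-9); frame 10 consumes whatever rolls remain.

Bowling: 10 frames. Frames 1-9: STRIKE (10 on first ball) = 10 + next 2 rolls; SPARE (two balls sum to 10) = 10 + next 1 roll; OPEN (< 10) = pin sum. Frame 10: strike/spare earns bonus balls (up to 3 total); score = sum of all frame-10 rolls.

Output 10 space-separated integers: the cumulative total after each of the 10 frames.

Frame 1: SPARE (7+3=10). 10 + next roll (9) = 19. Cumulative: 19
Frame 2: OPEN (9+0=9). Cumulative: 28
Frame 3: SPARE (4+6=10). 10 + next roll (10) = 20. Cumulative: 48
Frame 4: STRIKE. 10 + next two rolls (6+0) = 16. Cumulative: 64
Frame 5: OPEN (6+0=6). Cumulative: 70
Frame 6: SPARE (1+9=10). 10 + next roll (10) = 20. Cumulative: 90
Frame 7: STRIKE. 10 + next two rolls (5+0) = 15. Cumulative: 105
Frame 8: OPEN (5+0=5). Cumulative: 110
Frame 9: OPEN (3+2=5). Cumulative: 115
Frame 10: OPEN. Sum of all frame-10 rolls (6+0) = 6. Cumulative: 121

Answer: 19 28 48 64 70 90 105 110 115 121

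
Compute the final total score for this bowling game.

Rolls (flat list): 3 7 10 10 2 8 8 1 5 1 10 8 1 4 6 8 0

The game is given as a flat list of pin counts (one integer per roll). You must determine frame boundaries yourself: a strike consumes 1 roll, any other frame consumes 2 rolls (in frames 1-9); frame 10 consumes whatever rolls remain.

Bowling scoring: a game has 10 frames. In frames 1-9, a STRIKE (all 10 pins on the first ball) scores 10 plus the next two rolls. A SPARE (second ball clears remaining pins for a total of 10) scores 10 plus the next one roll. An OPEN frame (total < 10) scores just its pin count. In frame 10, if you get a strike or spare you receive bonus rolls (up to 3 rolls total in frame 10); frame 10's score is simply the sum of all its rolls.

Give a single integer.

Answer: 149

Derivation:
Frame 1: SPARE (3+7=10). 10 + next roll (10) = 20. Cumulative: 20
Frame 2: STRIKE. 10 + next two rolls (10+2) = 22. Cumulative: 42
Frame 3: STRIKE. 10 + next two rolls (2+8) = 20. Cumulative: 62
Frame 4: SPARE (2+8=10). 10 + next roll (8) = 18. Cumulative: 80
Frame 5: OPEN (8+1=9). Cumulative: 89
Frame 6: OPEN (5+1=6). Cumulative: 95
Frame 7: STRIKE. 10 + next two rolls (8+1) = 19. Cumulative: 114
Frame 8: OPEN (8+1=9). Cumulative: 123
Frame 9: SPARE (4+6=10). 10 + next roll (8) = 18. Cumulative: 141
Frame 10: OPEN. Sum of all frame-10 rolls (8+0) = 8. Cumulative: 149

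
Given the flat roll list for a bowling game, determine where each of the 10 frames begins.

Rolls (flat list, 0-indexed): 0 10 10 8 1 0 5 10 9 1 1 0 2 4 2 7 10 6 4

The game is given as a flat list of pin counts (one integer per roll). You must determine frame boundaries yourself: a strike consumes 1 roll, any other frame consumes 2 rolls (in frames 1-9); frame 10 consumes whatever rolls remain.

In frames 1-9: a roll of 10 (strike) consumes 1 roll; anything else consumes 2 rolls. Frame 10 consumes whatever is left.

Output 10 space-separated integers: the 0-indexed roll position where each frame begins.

Answer: 0 2 3 5 7 8 10 12 14 16

Derivation:
Frame 1 starts at roll index 0: rolls=0,10 (sum=10), consumes 2 rolls
Frame 2 starts at roll index 2: roll=10 (strike), consumes 1 roll
Frame 3 starts at roll index 3: rolls=8,1 (sum=9), consumes 2 rolls
Frame 4 starts at roll index 5: rolls=0,5 (sum=5), consumes 2 rolls
Frame 5 starts at roll index 7: roll=10 (strike), consumes 1 roll
Frame 6 starts at roll index 8: rolls=9,1 (sum=10), consumes 2 rolls
Frame 7 starts at roll index 10: rolls=1,0 (sum=1), consumes 2 rolls
Frame 8 starts at roll index 12: rolls=2,4 (sum=6), consumes 2 rolls
Frame 9 starts at roll index 14: rolls=2,7 (sum=9), consumes 2 rolls
Frame 10 starts at roll index 16: 3 remaining rolls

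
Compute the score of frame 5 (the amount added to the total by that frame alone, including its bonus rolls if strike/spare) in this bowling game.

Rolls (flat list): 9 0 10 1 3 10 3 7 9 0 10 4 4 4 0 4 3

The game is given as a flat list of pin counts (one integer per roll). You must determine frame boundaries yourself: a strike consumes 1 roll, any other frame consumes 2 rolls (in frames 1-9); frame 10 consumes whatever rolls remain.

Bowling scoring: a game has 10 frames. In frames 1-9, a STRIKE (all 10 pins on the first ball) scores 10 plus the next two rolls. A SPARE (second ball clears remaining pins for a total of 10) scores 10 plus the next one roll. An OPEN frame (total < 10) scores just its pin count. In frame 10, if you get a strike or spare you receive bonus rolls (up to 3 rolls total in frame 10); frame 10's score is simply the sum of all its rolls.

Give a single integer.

Answer: 19

Derivation:
Frame 1: OPEN (9+0=9). Cumulative: 9
Frame 2: STRIKE. 10 + next two rolls (1+3) = 14. Cumulative: 23
Frame 3: OPEN (1+3=4). Cumulative: 27
Frame 4: STRIKE. 10 + next two rolls (3+7) = 20. Cumulative: 47
Frame 5: SPARE (3+7=10). 10 + next roll (9) = 19. Cumulative: 66
Frame 6: OPEN (9+0=9). Cumulative: 75
Frame 7: STRIKE. 10 + next two rolls (4+4) = 18. Cumulative: 93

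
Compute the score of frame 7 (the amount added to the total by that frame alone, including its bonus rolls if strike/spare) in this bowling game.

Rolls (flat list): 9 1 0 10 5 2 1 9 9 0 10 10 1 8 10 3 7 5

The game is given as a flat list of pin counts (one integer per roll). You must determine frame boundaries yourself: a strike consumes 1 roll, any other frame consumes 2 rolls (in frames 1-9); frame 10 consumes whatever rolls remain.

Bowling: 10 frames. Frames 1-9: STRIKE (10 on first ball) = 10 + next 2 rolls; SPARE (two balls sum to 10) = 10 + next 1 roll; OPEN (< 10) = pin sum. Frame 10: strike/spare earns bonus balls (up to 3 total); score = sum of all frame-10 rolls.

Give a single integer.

Answer: 19

Derivation:
Frame 1: SPARE (9+1=10). 10 + next roll (0) = 10. Cumulative: 10
Frame 2: SPARE (0+10=10). 10 + next roll (5) = 15. Cumulative: 25
Frame 3: OPEN (5+2=7). Cumulative: 32
Frame 4: SPARE (1+9=10). 10 + next roll (9) = 19. Cumulative: 51
Frame 5: OPEN (9+0=9). Cumulative: 60
Frame 6: STRIKE. 10 + next two rolls (10+1) = 21. Cumulative: 81
Frame 7: STRIKE. 10 + next two rolls (1+8) = 19. Cumulative: 100
Frame 8: OPEN (1+8=9). Cumulative: 109
Frame 9: STRIKE. 10 + next two rolls (3+7) = 20. Cumulative: 129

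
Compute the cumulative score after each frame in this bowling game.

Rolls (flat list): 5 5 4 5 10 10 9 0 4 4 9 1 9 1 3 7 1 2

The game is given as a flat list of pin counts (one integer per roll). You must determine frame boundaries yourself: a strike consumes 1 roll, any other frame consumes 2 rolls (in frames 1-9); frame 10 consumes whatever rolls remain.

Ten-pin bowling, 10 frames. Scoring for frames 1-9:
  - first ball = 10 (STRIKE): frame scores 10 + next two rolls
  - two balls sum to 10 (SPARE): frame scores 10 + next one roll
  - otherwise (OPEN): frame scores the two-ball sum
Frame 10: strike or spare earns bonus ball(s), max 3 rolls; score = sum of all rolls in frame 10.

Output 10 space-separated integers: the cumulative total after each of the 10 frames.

Frame 1: SPARE (5+5=10). 10 + next roll (4) = 14. Cumulative: 14
Frame 2: OPEN (4+5=9). Cumulative: 23
Frame 3: STRIKE. 10 + next two rolls (10+9) = 29. Cumulative: 52
Frame 4: STRIKE. 10 + next two rolls (9+0) = 19. Cumulative: 71
Frame 5: OPEN (9+0=9). Cumulative: 80
Frame 6: OPEN (4+4=8). Cumulative: 88
Frame 7: SPARE (9+1=10). 10 + next roll (9) = 19. Cumulative: 107
Frame 8: SPARE (9+1=10). 10 + next roll (3) = 13. Cumulative: 120
Frame 9: SPARE (3+7=10). 10 + next roll (1) = 11. Cumulative: 131
Frame 10: OPEN. Sum of all frame-10 rolls (1+2) = 3. Cumulative: 134

Answer: 14 23 52 71 80 88 107 120 131 134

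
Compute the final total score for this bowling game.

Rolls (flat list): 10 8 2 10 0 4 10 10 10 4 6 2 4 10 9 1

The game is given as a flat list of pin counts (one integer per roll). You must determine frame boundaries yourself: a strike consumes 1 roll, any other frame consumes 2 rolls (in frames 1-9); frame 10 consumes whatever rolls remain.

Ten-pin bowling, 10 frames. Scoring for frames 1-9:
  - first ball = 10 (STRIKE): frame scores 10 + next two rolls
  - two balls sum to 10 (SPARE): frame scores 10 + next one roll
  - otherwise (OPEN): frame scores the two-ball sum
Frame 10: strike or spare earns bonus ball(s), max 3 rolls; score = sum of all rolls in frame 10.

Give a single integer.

Answer: 170

Derivation:
Frame 1: STRIKE. 10 + next two rolls (8+2) = 20. Cumulative: 20
Frame 2: SPARE (8+2=10). 10 + next roll (10) = 20. Cumulative: 40
Frame 3: STRIKE. 10 + next two rolls (0+4) = 14. Cumulative: 54
Frame 4: OPEN (0+4=4). Cumulative: 58
Frame 5: STRIKE. 10 + next two rolls (10+10) = 30. Cumulative: 88
Frame 6: STRIKE. 10 + next two rolls (10+4) = 24. Cumulative: 112
Frame 7: STRIKE. 10 + next two rolls (4+6) = 20. Cumulative: 132
Frame 8: SPARE (4+6=10). 10 + next roll (2) = 12. Cumulative: 144
Frame 9: OPEN (2+4=6). Cumulative: 150
Frame 10: STRIKE. Sum of all frame-10 rolls (10+9+1) = 20. Cumulative: 170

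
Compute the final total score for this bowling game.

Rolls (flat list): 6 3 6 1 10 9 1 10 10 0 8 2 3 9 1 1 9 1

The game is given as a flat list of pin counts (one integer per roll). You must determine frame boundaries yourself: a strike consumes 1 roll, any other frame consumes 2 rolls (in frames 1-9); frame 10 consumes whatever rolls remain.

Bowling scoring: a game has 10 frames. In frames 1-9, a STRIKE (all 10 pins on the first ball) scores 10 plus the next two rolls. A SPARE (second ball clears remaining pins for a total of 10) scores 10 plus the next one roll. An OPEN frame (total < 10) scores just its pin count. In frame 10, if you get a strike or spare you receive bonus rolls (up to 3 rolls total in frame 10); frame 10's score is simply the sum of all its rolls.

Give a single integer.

Answer: 129

Derivation:
Frame 1: OPEN (6+3=9). Cumulative: 9
Frame 2: OPEN (6+1=7). Cumulative: 16
Frame 3: STRIKE. 10 + next two rolls (9+1) = 20. Cumulative: 36
Frame 4: SPARE (9+1=10). 10 + next roll (10) = 20. Cumulative: 56
Frame 5: STRIKE. 10 + next two rolls (10+0) = 20. Cumulative: 76
Frame 6: STRIKE. 10 + next two rolls (0+8) = 18. Cumulative: 94
Frame 7: OPEN (0+8=8). Cumulative: 102
Frame 8: OPEN (2+3=5). Cumulative: 107
Frame 9: SPARE (9+1=10). 10 + next roll (1) = 11. Cumulative: 118
Frame 10: SPARE. Sum of all frame-10 rolls (1+9+1) = 11. Cumulative: 129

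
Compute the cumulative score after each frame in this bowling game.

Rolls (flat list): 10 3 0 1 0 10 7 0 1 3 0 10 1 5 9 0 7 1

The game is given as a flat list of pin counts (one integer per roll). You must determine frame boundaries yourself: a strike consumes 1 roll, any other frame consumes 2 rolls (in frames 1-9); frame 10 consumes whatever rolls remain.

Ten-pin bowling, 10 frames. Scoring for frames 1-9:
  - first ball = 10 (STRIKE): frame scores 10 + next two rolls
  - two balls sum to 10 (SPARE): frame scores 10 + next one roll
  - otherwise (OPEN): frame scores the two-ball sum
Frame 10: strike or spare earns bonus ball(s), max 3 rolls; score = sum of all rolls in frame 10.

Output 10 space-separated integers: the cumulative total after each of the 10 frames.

Answer: 13 16 17 34 41 45 56 62 71 79

Derivation:
Frame 1: STRIKE. 10 + next two rolls (3+0) = 13. Cumulative: 13
Frame 2: OPEN (3+0=3). Cumulative: 16
Frame 3: OPEN (1+0=1). Cumulative: 17
Frame 4: STRIKE. 10 + next two rolls (7+0) = 17. Cumulative: 34
Frame 5: OPEN (7+0=7). Cumulative: 41
Frame 6: OPEN (1+3=4). Cumulative: 45
Frame 7: SPARE (0+10=10). 10 + next roll (1) = 11. Cumulative: 56
Frame 8: OPEN (1+5=6). Cumulative: 62
Frame 9: OPEN (9+0=9). Cumulative: 71
Frame 10: OPEN. Sum of all frame-10 rolls (7+1) = 8. Cumulative: 79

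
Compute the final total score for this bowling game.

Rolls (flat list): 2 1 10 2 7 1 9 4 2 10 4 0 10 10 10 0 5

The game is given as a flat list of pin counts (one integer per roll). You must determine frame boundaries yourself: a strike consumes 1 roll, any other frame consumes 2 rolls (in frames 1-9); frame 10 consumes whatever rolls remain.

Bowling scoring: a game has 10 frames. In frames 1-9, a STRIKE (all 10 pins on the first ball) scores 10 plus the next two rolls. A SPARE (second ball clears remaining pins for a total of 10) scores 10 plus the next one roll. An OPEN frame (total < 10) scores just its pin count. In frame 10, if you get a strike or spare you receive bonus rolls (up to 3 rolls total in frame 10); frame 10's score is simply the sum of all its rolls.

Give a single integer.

Frame 1: OPEN (2+1=3). Cumulative: 3
Frame 2: STRIKE. 10 + next two rolls (2+7) = 19. Cumulative: 22
Frame 3: OPEN (2+7=9). Cumulative: 31
Frame 4: SPARE (1+9=10). 10 + next roll (4) = 14. Cumulative: 45
Frame 5: OPEN (4+2=6). Cumulative: 51
Frame 6: STRIKE. 10 + next two rolls (4+0) = 14. Cumulative: 65
Frame 7: OPEN (4+0=4). Cumulative: 69
Frame 8: STRIKE. 10 + next two rolls (10+10) = 30. Cumulative: 99
Frame 9: STRIKE. 10 + next two rolls (10+0) = 20. Cumulative: 119
Frame 10: STRIKE. Sum of all frame-10 rolls (10+0+5) = 15. Cumulative: 134

Answer: 134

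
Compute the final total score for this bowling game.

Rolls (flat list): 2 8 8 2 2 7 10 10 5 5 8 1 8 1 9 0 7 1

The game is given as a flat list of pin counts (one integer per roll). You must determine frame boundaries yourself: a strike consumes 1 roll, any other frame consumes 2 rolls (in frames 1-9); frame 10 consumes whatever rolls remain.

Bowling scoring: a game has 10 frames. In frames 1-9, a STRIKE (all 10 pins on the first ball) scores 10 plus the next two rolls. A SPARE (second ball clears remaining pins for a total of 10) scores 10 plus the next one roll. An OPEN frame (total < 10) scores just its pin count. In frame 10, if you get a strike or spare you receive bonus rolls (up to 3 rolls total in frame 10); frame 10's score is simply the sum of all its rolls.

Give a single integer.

Answer: 137

Derivation:
Frame 1: SPARE (2+8=10). 10 + next roll (8) = 18. Cumulative: 18
Frame 2: SPARE (8+2=10). 10 + next roll (2) = 12. Cumulative: 30
Frame 3: OPEN (2+7=9). Cumulative: 39
Frame 4: STRIKE. 10 + next two rolls (10+5) = 25. Cumulative: 64
Frame 5: STRIKE. 10 + next two rolls (5+5) = 20. Cumulative: 84
Frame 6: SPARE (5+5=10). 10 + next roll (8) = 18. Cumulative: 102
Frame 7: OPEN (8+1=9). Cumulative: 111
Frame 8: OPEN (8+1=9). Cumulative: 120
Frame 9: OPEN (9+0=9). Cumulative: 129
Frame 10: OPEN. Sum of all frame-10 rolls (7+1) = 8. Cumulative: 137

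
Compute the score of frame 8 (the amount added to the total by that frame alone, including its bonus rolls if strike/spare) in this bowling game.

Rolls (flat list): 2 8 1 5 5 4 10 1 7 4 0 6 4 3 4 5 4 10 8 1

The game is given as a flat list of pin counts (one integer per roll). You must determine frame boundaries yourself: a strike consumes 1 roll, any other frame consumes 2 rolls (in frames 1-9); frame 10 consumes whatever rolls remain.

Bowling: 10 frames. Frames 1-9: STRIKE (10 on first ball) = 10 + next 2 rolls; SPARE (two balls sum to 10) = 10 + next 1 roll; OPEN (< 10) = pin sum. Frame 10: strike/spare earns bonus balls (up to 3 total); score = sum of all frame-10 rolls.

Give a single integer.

Frame 1: SPARE (2+8=10). 10 + next roll (1) = 11. Cumulative: 11
Frame 2: OPEN (1+5=6). Cumulative: 17
Frame 3: OPEN (5+4=9). Cumulative: 26
Frame 4: STRIKE. 10 + next two rolls (1+7) = 18. Cumulative: 44
Frame 5: OPEN (1+7=8). Cumulative: 52
Frame 6: OPEN (4+0=4). Cumulative: 56
Frame 7: SPARE (6+4=10). 10 + next roll (3) = 13. Cumulative: 69
Frame 8: OPEN (3+4=7). Cumulative: 76
Frame 9: OPEN (5+4=9). Cumulative: 85
Frame 10: STRIKE. Sum of all frame-10 rolls (10+8+1) = 19. Cumulative: 104

Answer: 7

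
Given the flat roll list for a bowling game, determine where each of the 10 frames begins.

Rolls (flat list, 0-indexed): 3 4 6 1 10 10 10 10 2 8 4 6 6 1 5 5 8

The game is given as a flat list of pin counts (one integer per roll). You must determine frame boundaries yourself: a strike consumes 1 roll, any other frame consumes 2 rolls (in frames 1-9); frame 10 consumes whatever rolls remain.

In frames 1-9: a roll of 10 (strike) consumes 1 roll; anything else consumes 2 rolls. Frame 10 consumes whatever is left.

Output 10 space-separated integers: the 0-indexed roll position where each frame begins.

Answer: 0 2 4 5 6 7 8 10 12 14

Derivation:
Frame 1 starts at roll index 0: rolls=3,4 (sum=7), consumes 2 rolls
Frame 2 starts at roll index 2: rolls=6,1 (sum=7), consumes 2 rolls
Frame 3 starts at roll index 4: roll=10 (strike), consumes 1 roll
Frame 4 starts at roll index 5: roll=10 (strike), consumes 1 roll
Frame 5 starts at roll index 6: roll=10 (strike), consumes 1 roll
Frame 6 starts at roll index 7: roll=10 (strike), consumes 1 roll
Frame 7 starts at roll index 8: rolls=2,8 (sum=10), consumes 2 rolls
Frame 8 starts at roll index 10: rolls=4,6 (sum=10), consumes 2 rolls
Frame 9 starts at roll index 12: rolls=6,1 (sum=7), consumes 2 rolls
Frame 10 starts at roll index 14: 3 remaining rolls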